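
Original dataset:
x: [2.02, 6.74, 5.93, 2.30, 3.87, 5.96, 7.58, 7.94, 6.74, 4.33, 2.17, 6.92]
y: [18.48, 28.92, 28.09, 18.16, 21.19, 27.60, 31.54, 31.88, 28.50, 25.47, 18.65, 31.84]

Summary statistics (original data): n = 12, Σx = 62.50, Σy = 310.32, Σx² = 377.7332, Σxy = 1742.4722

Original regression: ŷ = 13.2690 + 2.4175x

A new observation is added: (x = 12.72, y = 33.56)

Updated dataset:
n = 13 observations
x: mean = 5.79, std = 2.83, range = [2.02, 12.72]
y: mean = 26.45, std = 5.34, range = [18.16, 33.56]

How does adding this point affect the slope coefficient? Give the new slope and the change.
New slope β₁ = 1.7221 versus 2.4175 before: a change of -0.6954 (-28.8%).

The new point has HIGH LEVERAGE: x = 12.72 is far from the original mean x̄ = 62.50/12 ≈ 5.21 (original range [2.02, 7.94]).

Step 1: Update the sums with the new point (n goes from 12 to 13)
Σx  = 62.50 + 12.72 = 75.22
Σy  = 310.32 + 33.56 = 343.88
Σx² = 377.7332 + 12.72² = 377.7332 + 161.7984 = 539.5316
Σxy = 1742.4722 + 12.72×33.56 = 1742.4722 + 426.8832 = 2169.3554

Step 2: Recompute the slope with b₁ = (nΣxy − ΣxΣy) / (nΣx² − (Σx)²)
Numerator   = 13×2169.3554 − 75.22×343.88 = 28201.6202 − 25866.6536 = 2334.9666
Denominator = 13×539.5316 − 75.22² = 7013.9108 − 5658.0484 = 1355.8624
b₁(new) = 2334.9666 / 1355.8624 = 1.7221

(Same formula on the original sums: (12×1742.4722 − 62.50×310.32) / (12×377.7332 − 62.50²) = 1514.6664 / 626.5484 = 2.4175, matching the given fit.)

Step 3: Change in slope
Δβ₁ = 1.7221 − 2.4175 = -0.6954
Relative change = -0.6954 / 2.4175 × 100% = -28.8%
→ the slope decreases when the point is added.

A high-leverage point only changes the slope if it is off the original line; here y = 33.56 is below the original trend, so the slope decreases.
In practice: investigate whether it comes from the same population as the rest of the sample; check such a point for data-entry or measurement error.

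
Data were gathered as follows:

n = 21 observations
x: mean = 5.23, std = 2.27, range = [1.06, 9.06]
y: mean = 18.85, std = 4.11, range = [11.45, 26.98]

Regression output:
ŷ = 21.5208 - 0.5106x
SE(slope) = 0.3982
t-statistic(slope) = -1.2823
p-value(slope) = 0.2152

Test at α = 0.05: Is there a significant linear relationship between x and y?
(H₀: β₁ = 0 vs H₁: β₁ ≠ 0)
Fail to reject H₀: p-value = 0.2152 ≥ α = 0.05. The linear relationship is not significant at the 5% level.

Hypothesis test for the slope coefficient:

H₀: β₁ = 0 (no linear relationship)
H₁: β₁ ≠ 0 (linear relationship exists)

Test statistic: t = β̂₁ / SE(β̂₁) = -0.5106 / 0.3982 = -1.2823

With df = 19, the two-sided p-value for |t| = 1.2823 is 0.2152.

Decision rule: reject H₀ if p-value < α.
p-value = 0.2152 ≥ α = 0.05 → fail to reject H₀.

There is not sufficient evidence at the 5% significance level to conclude that a linear relationship exists between x and y.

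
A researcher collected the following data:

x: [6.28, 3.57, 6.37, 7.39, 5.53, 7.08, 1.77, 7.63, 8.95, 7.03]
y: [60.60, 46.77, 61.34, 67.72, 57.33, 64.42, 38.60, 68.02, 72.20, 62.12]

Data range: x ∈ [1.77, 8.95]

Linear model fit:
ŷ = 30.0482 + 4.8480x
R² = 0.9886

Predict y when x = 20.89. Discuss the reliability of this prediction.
The equation gives ŷ = 131.3229; however x = 20.89 is 11.94 units above the observed range, so this extrapolated value should not be trusted.

Prediction calculation:
ŷ = 30.0482 + 4.8480 × 20.89
ŷ = 131.3229

Reliability:
- Data range: x ∈ [1.77, 8.95]
- Prediction point: x = 20.89 is 11.94 units above the observed range → this is EXTRAPOLATION, not interpolation

Why that matters here:
- There are no observations near this x to validate the fitted line there
- Real relationships often flatten, saturate, or turn nonlinear at extremes
- The standard error of prediction grows with (x − x̄)², and x = 20.89 is far from x̄ = 6.16

The R² = 0.9886 only validates the fit within [1.77, 8.95]; treat ŷ = 131.3229 with caution.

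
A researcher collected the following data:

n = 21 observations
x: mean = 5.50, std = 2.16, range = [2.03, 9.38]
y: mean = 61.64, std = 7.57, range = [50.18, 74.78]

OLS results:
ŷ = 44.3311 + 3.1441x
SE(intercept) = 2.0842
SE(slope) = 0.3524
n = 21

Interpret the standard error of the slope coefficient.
The slope 3.1441 is pinned down to within about ±0.3524 (one SE) by these data — relative uncertainty 11.2%, i.e. precise.

SE(β̂₁) = 0.3524 says: if we drew many samples of n = 21 from the same population and refit each time, the fitted slopes would scatter with a standard deviation of roughly 0.3524 around the true β₁.

Relative precision:
- SE / |β̂₁| = 0.3524 / 3.1441 = 11.2%
- Rule of thumb (under 20%: precise; 20% to under 50%: moderately precise; 50% or more: imprecise) → precise

Rough 95% range (±2 SE): 3.1441 ± 0.7048 → (2.4393, 3.8489).

What drives SE(β̂₁): wider spread of x values → smaller SE.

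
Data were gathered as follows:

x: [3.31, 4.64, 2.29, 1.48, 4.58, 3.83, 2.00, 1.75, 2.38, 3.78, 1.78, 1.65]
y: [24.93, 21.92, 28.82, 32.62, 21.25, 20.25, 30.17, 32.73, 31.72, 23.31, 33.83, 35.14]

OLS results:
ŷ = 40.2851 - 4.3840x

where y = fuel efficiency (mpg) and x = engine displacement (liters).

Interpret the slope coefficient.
For each additional liter of engine displacement, predicted fuel efficiency decreases by approximately 4.3840 mpg.

The slope coefficient β₁ = -4.3840 represents the marginal effect of engine displacement on fuel efficiency.

Interpretation:
- Engine displacement up by 1 liter → predicted fuel efficiency decreases by 4.3840 mpg
- The effect is assumed constant over the observed range of x (linearity)
- The slope describes association in these data, not necessarily a causal effect

The intercept β₀ = 40.2851 is the predicted fuel efficiency when engine displacement = 0; since the smallest observed x is 1.48, this is an extrapolation and mainly anchors the line.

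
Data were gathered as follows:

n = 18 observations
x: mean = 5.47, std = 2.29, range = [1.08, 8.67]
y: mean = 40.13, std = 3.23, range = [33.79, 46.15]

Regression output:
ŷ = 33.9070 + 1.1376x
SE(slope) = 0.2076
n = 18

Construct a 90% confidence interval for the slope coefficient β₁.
The 90% CI for β₁ is (0.7752, 1.5000)

Confidence interval for the slope:

The 90% CI for β₁ is: β̂₁ ± t*(α/2, n-2) × SE(β̂₁)

Step 1: Find critical t-value
- Confidence level = 0.9
- Degrees of freedom = n - 2 = 18 - 2 = 16
- t*(α/2, 16) = 1.7459

Step 2: Calculate margin of error
Margin = 1.7459 × 0.2076 = 0.3624

Step 3: Construct interval
CI = 1.1376 ± 0.3624
CI = (0.7752, 1.5000)

Interpretation: each one-unit increase in x is associated with a change in mean y of between 0.7752 and 1.5000, with 90% confidence.
Since 0 is outside the interval, a two-sided test at α = 0.10 would reject H₀: β₁ = 0.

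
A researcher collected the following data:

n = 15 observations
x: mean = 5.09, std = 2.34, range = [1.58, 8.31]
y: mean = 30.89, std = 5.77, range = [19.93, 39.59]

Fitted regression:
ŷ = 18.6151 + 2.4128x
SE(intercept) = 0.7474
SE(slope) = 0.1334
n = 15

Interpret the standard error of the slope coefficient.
The slope 2.4128 is pinned down to within about ±0.1334 (one SE) by these data — relative uncertainty 5.5%, i.e. precise.

SE(β̂₁) = s / √Sxx, where s is the residual standard deviation and Sxx = Σ(x − x̄)². It is the yardstick for how far β̂₁ = 2.4128 could plausibly be from the true slope.

Relative precision:
- SE / |β̂₁| = 0.1334 / 2.4128 = 5.5%
- Rule of thumb (under 20%: precise; 20% to under 50%: moderately precise; 50% or more: imprecise) → precise

Link to the t-test: t = β̂₁ / SE(β̂₁) = 2.4128 / 0.1334 = 18.0870, the statistic for H₀: β₁ = 0.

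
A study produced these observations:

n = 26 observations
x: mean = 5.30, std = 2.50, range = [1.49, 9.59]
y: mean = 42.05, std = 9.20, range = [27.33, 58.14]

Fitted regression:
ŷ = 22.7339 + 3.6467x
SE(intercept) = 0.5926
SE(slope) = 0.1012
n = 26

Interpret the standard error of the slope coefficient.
SE(slope) = 0.1012 measures the uncertainty in the estimated slope. The coefficient is estimated precisely (SE/|β̂₁| = 2.8%).

SE(β̂₁) = s / √Sxx, where s is the residual standard deviation and Sxx = Σ(x − x̄)². It is the yardstick for how far β̂₁ = 3.6467 could plausibly be from the true slope.

Relative precision:
- SE / |β̂₁| = 0.1012 / 3.6467 = 2.8%
- Rule of thumb (under 20%: precise; 20% to under 50%: moderately precise; 50% or more: imprecise) → precise

Link to interval estimation: a confidence interval for β₁ is β̂₁ ± t* × 0.1012, so SE sets the half-width per unit of t*.

What drives SE(β̂₁): more residual scatter → larger SE.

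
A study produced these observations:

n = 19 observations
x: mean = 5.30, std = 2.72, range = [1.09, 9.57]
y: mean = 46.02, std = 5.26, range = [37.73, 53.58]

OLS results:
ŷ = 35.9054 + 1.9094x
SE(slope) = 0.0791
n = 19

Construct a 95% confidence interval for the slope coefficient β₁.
The 95% CI for β₁ is (1.7425, 2.0763)

Confidence interval for the slope:

The 95% CI for β₁ is: β̂₁ ± t*(α/2, n-2) × SE(β̂₁)

Step 1: Find critical t-value
- Confidence level = 0.95
- Degrees of freedom = n - 2 = 19 - 2 = 17
- t*(α/2, 17) = 2.1098

Step 2: Calculate margin of error
Margin = 2.1098 × 0.0791 = 0.1669

Step 3: Construct interval
CI = 1.9094 ± 0.1669
CI = (1.7425, 2.0763)

Interpretation: We are 95% confident that the true slope β₁ lies between 1.7425 and 2.0763.
Both endpoints are positive, so the data support a genuinely positive slope at this confidence level.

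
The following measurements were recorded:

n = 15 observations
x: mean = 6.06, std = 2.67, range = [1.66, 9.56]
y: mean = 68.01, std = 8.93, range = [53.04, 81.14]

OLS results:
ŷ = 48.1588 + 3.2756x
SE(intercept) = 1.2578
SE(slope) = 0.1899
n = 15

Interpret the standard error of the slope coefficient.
SE(slope) = 0.1899 measures the uncertainty in the estimated slope. The coefficient is estimated precisely (SE/|β̂₁| = 5.8%).

What SE measures:
- The standard error quantifies the sampling variability of the coefficient estimate
- It is the estimated standard deviation of β̂₁ across hypothetical repeated samples of the same size
- Smaller SE → more precise estimate

Relative precision:
- SE / |β̂₁| = 0.1899 / 3.2756 = 5.8%
- Rule of thumb (under 20%: precise; 20% to under 50%: moderately precise; 50% or more: imprecise) → precise

Rough 95% range (±2 SE): 3.2756 ± 0.3798 → (2.8958, 3.6554).

What drives SE(β̂₁): larger n (here n = 15) → smaller SE.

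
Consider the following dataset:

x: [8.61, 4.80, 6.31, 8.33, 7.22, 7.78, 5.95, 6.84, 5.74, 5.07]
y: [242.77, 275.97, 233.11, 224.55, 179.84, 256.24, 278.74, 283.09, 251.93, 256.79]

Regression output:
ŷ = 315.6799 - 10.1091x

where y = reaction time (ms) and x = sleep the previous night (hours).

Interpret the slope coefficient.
On average, reaction time is about 10.1091 ms lower for every extra hour of sleep.

β₁ = -10.1091 is the change in predicted reaction time (ms) per additional hour of sleep.

Interpretation:
- Sleep up by 1 hour → predicted reaction time decreases by 10.1091 ms
- The effect is assumed constant over the observed range of x (linearity)

(β₀ = 315.6799 is the fitted value at x = 0 and is not part of the slope interpretation.)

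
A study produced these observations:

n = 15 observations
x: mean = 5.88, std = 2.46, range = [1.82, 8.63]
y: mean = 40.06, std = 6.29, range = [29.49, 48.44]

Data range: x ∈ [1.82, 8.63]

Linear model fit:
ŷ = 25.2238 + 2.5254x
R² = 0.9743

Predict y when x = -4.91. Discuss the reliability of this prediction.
ŷ = 12.8241, but this is extrapolation (below the data range [1.82, 8.63]) and may be unreliable.

Prediction calculation:
ŷ = 25.2238 + 2.5254 × (-4.91)
ŷ = 12.8241

Reliability:
- Data range: x ∈ [1.82, 8.63]
- Prediction point: x = -4.91 is 6.73 units below the observed range → this is EXTRAPOLATION, not interpolation

Why that matters here:
- The linear relationship may not hold outside the observed range
- Real relationships often flatten, saturate, or turn nonlinear at extremes

Report the number if required, but flag clearly that it is an extrapolation.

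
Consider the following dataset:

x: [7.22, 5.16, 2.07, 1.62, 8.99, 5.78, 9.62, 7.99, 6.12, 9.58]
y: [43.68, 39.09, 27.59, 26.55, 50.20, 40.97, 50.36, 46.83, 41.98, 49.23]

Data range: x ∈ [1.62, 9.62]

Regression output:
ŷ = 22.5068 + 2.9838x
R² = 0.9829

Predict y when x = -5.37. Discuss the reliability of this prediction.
ŷ = 6.4838 (extrapolation — x = -5.37 lies outside [1.62, 9.62], so reliability is low).

Prediction calculation:
ŷ = 22.5068 + 2.9838 × (-5.37)
ŷ = 6.4838

Reliability:
- Data range: x ∈ [1.62, 9.62]
- Prediction point: x = -5.37 is 6.99 units below the observed range → this is EXTRAPOLATION, not interpolation

Why that matters here:
- The standard error of prediction grows with (x − x̄)², and x = -5.37 is far from x̄ = 6.41
- R² describes fit only over the sampled x values; it says nothing about behaviour beyond them

The R² = 0.9829 only validates the fit within [1.62, 9.62]; treat ŷ = 6.4838 with caution.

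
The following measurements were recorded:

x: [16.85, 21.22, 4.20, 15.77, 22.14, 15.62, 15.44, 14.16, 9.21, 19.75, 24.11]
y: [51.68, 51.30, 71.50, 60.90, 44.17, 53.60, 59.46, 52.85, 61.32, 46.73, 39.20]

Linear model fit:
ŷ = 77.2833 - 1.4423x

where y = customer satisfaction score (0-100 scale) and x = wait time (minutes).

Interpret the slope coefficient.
For each additional minute of wait time, predicted satisfaction score decreases by approximately 1.4423 points.

The slope coefficient β₁ = -1.4423 represents the marginal effect of wait time on satisfaction score.

Interpretation:
- Wait time up by 1 minute → predicted satisfaction score decreases by 1.4423 points
- The effect is assumed constant over the observed range of x (linearity)

The intercept β₀ = 77.2833 is the predicted satisfaction score when wait time = 0; since the smallest observed x is 4.20, this is an extrapolation and mainly anchors the line.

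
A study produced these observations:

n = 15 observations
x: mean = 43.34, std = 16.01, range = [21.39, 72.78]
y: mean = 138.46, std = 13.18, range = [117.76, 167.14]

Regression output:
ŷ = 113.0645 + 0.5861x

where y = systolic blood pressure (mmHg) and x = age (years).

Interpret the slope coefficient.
An increase of one year in age is associated with a 0.5861 mmHg increase in predicted blood pressure.

β₁ = 0.5861 is the change in predicted blood pressure (mmHg) per additional year of age.

Interpretation:
- Age up by 1 year → predicted blood pressure increases by 0.5861 mmHg
- This is a linear approximation: the same per-unit change is assumed across the whole observed x range
- The slope describes association in these data, not necessarily a causal effect

(β₀ = 113.0645 is the fitted value at x = 0 and is not part of the slope interpretation.)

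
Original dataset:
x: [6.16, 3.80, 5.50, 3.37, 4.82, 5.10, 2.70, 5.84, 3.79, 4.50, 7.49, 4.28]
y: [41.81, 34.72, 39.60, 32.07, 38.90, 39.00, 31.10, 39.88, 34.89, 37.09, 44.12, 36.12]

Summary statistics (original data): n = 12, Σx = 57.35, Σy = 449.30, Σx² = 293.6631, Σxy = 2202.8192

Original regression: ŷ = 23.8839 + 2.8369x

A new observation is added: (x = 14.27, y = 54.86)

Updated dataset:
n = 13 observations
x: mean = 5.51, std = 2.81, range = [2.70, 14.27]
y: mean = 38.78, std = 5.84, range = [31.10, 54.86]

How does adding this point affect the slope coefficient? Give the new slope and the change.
New slope β₁ = 2.0262 versus 2.8369 before: a change of -0.8107 (-28.6%).

The new point has HIGH LEVERAGE: x = 14.27 is far from the original mean x̄ = 57.35/12 ≈ 4.78 (original range [2.70, 7.49]).

Step 1: Update the sums with the new point (n goes from 12 to 13)
Σx  = 57.35 + 14.27 = 71.62
Σy  = 449.30 + 54.86 = 504.16
Σx² = 293.6631 + 14.27² = 293.6631 + 203.6329 = 497.2960
Σxy = 2202.8192 + 14.27×54.86 = 2202.8192 + 782.8522 = 2985.6714

Step 2: Recompute the slope with b₁ = (nΣxy − ΣxΣy) / (nΣx² − (Σx)²)
Numerator   = 13×2985.6714 − 71.62×504.16 = 38813.7282 − 36107.9392 = 2705.7890
Denominator = 13×497.2960 − 71.62² = 6464.8480 − 5129.4244 = 1335.4236
b₁(new) = 2705.7890 / 1335.4236 = 2.0262

(Same formula on the original sums: (12×2202.8192 − 57.35×449.30) / (12×293.6631 − 57.35²) = 666.4754 / 234.9347 = 2.8369, matching the given fit.)

Step 3: Change in slope
Δβ₁ = 2.0262 − 2.8369 = -0.8107
Relative change = -0.8107 / 2.8369 × 100% = -28.6%
→ the slope decreases when the point is added.

Because the point sits below the extension of the original line at a high-leverage x, it tilts the fit down.
In practice: check such a point for data-entry or measurement error.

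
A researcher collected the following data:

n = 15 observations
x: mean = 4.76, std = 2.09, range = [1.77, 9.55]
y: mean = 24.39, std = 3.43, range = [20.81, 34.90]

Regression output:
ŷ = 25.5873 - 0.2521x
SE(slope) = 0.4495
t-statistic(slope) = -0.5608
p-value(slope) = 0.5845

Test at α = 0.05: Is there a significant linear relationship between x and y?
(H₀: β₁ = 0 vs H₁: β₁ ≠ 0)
Fail to reject H₀: p-value = 0.5845 ≥ α = 0.05. The linear relationship is not significant at the 5% level.

Hypothesis test for the slope coefficient:

H₀: β₁ = 0 (no linear relationship)
H₁: β₁ ≠ 0 (linear relationship exists)

Test statistic: t = β̂₁ / SE(β̂₁) = -0.2521 / 0.4495 = -0.5608

The p-value (0.5845) is the probability, under H₀, of a t-statistic at least as extreme as |t| = 0.5608 (two-sided, df = n − 2 = 13).

Decision rule: reject H₀ if p-value < α.
p-value = 0.5845 ≥ α = 0.05 → fail to reject H₀.

There is not sufficient evidence at the 5% significance level to conclude that a linear relationship exists between x and y.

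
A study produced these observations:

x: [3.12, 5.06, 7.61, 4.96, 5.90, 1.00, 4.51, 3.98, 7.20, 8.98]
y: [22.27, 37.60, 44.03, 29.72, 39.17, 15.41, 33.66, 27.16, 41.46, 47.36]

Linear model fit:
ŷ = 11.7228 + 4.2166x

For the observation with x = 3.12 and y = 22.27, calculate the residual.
Residual = -2.6086

The residual is the difference between the actual value and the predicted value:

Residual = y - ŷ

Step 1: Calculate predicted value
ŷ = 11.7228 + 4.2166 × 3.12
ŷ = 24.8786

Step 2: Calculate residual
Residual = 22.27 - 24.8786
Residual = -2.6086

Sign check: y < ŷ, so the point is below the line and the fit overestimates here.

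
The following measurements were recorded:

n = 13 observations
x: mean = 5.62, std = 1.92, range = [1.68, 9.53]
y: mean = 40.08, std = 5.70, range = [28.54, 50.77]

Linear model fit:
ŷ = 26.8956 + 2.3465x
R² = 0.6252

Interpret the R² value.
The model explains 62.52% of the variance in y (R² = 0.6252), leaving 37.48% unexplained; the fit is moderate.

R² (coefficient of determination) measures the proportion of variance in y explained by the regression model.

Here R² = 0.6252:
- Explained: 62.52% of the variation in y
- Unexplained (residual): 100% − 62.52% = 37.48%
- Rule of thumb (below 0.3 weak; 0.3 to below 0.7 moderate; 0.7 and above strong) → moderate

Calculation: R² = 1 − (SS_res / SS_tot), where SS_res is the sum of squared residuals and SS_tot the total sum of squares.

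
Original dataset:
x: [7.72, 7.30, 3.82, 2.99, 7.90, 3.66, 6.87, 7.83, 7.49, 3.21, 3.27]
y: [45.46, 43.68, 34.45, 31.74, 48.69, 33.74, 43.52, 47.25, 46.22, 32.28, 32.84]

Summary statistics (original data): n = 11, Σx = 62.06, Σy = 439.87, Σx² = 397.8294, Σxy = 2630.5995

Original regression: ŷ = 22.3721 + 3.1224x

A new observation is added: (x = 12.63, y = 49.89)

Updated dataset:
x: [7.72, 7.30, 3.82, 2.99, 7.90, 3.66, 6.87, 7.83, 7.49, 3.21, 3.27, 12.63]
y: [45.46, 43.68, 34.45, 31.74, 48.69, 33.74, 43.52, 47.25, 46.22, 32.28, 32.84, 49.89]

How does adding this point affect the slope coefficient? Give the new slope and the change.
The slope changes from 3.1224 to 2.2967 (change of -0.8257, or -26.4%).

x = 12.63 lies well outside the original x-range [2.99, 7.90] (x̄ ≈ 5.64), so this observation has high leverage and can move the slope substantially.

Step 1: Update the sums with the new point (n goes from 11 to 12)
Σx  = 62.06 + 12.63 = 74.69
Σy  = 439.87 + 49.89 = 489.76
Σx² = 397.8294 + 12.63² = 397.8294 + 159.5169 = 557.3463
Σxy = 2630.5995 + 12.63×49.89 = 2630.5995 + 630.1107 = 3260.7102

Step 2: Recompute the slope with b₁ = (nΣxy − ΣxΣy) / (nΣx² − (Σx)²)
Numerator   = 12×3260.7102 − 74.69×489.76 = 39128.5224 − 36580.1744 = 2548.3480
Denominator = 12×557.3463 − 74.69² = 6688.1556 − 5578.5961 = 1109.5595
b₁(new) = 2548.3480 / 1109.5595 = 2.2967

(Same formula on the original sums: (11×2630.5995 − 62.06×439.87) / (11×397.8294 − 62.06²) = 1638.2623 / 524.6798 = 3.1224, matching the given fit.)

Step 3: Change in slope
Δβ₁ = 2.2967 − 3.1224 = -0.8257
Relative change = -0.8257 / 3.1224 × 100% = -26.4%
→ the slope decreases when the point is added.

A high-leverage point only changes the slope if it is off the original line; here y = 49.89 is below the original trend, so the slope decreases.
In practice: check such a point for data-entry or measurement error; examine leverage (hᵢ) and Cook's distance rather than deleting it automatically.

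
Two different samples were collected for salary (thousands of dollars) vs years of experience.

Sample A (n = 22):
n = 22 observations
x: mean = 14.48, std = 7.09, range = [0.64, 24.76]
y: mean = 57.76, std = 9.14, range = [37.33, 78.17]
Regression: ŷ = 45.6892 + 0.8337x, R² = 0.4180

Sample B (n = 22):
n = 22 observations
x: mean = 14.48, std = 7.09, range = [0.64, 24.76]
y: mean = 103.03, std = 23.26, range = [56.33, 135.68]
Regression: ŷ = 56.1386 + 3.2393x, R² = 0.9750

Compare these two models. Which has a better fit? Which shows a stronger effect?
Model B has the better fit (R² = 0.9750 vs 0.4180). Model B shows the stronger effect (|β₁| = 3.2393 vs 0.8337).

Model Comparison:

Fit — compare R²:
- Model A: R² = 0.4180 → 41.80% of variance in salary explained
- Model B: R² = 0.9750 → 97.50% of variance in salary explained
- 0.9750 > 0.4180 → Model B has the better fit

Which has the larger per-year effect? (|β₁|)
- Model A: β₁ = 0.8337 → predicted salary rises 0.8337 thousand dollars per additional year of experience
- Model B: β₁ = 3.2393 → predicted salary rises 3.2393 thousand dollars per additional year of experience
- |0.8337| < |3.2393| → Model B shows the stronger marginal effect

Note: A better fit (higher R²) doesn't necessarily mean a more important relationship.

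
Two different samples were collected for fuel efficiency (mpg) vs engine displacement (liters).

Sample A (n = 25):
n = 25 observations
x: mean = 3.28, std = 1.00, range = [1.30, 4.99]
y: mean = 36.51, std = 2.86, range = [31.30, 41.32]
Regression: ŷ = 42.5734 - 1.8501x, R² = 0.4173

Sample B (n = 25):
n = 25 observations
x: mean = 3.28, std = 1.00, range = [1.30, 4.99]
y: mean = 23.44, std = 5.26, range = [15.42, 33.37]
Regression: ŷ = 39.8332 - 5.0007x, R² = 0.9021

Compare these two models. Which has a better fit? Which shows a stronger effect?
Model B has the better fit (R² = 0.9021 vs 0.4173). Model B shows the stronger effect (|β₁| = 5.0007 vs 1.8501).

Model Comparison:

Fit — compare R²:
- Model A: R² = 0.4173 → 41.73% of variance in fuel efficiency explained
- Model B: R² = 0.9021 → 90.21% of variance in fuel efficiency explained
- 0.9021 > 0.4173 → Model B has the better fit

Strength of effect — compare |β₁|:
- Model A: β₁ = -1.8501 → predicted fuel efficiency falls 1.8501 mpg per additional liter of engine displacement
- Model B: β₁ = -5.0007 → predicted fuel efficiency falls 5.0007 mpg per additional liter of engine displacement
- |-1.8501| < |-5.0007| → Model B shows the stronger marginal effect

Notes:
- R² measures how tightly points cluster around the line; β₁ measures how steep the line is — they answer different questions.
- The two samples could reflect different populations, time periods, or measurement quality.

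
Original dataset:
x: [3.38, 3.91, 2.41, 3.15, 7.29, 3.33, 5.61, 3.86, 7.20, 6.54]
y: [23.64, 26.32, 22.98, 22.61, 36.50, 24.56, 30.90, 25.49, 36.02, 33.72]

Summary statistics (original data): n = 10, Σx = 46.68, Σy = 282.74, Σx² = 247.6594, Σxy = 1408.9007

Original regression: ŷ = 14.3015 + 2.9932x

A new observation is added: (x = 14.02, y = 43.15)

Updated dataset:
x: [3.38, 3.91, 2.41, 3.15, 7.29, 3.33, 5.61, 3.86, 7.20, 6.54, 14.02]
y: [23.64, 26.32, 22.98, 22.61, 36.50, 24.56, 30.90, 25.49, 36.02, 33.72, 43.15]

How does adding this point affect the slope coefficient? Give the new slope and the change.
New slope β₁ = 1.9726 versus 2.9932 before: a change of -1.0206 (-34.1%).

x = 14.02 lies well outside the original x-range [2.41, 7.29] (x̄ ≈ 4.67), so this observation has high leverage and can move the slope substantially.

Step 1: Update the sums with the new point (n goes from 10 to 11)
Σx  = 46.68 + 14.02 = 60.70
Σy  = 282.74 + 43.15 = 325.89
Σx² = 247.6594 + 14.02² = 247.6594 + 196.5604 = 444.2198
Σxy = 1408.9007 + 14.02×43.15 = 1408.9007 + 604.9630 = 2013.8637

Step 2: Recompute the slope with b₁ = (nΣxy − ΣxΣy) / (nΣx² − (Σx)²)
Numerator   = 11×2013.8637 − 60.70×325.89 = 22152.5007 − 19781.5230 = 2370.9777
Denominator = 11×444.2198 − 60.70² = 4886.4178 − 3684.4900 = 1201.9278
b₁(new) = 2370.9777 / 1201.9278 = 1.9726

(Same formula on the original sums: (10×1408.9007 − 46.68×282.74) / (10×247.6594 − 46.68²) = 890.7038 / 297.5716 = 2.9932, matching the given fit.)

Step 3: Change in slope
Δβ₁ = 1.9726 − 2.9932 = -1.0206
Relative change = -1.0206 / 2.9932 × 100% = -34.1%
→ the slope decreases when the point is added.

Because the point sits below the extension of the original line at a high-leverage x, it tilts the fit down.
In practice: refit with and without it and report both if conclusions differ; examine leverage (hᵢ) and Cook's distance rather than deleting it automatically.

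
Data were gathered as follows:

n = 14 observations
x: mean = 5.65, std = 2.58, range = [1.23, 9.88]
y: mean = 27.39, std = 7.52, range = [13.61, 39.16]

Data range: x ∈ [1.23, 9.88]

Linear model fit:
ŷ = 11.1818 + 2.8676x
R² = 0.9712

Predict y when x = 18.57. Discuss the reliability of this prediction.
The equation gives ŷ = 64.4331; however x = 18.57 is 8.69 units above the observed range, so this extrapolated value should not be trusted.

Prediction calculation:
ŷ = 11.1818 + 2.8676 × 18.57
ŷ = 64.4331

Reliability:
- Data range: x ∈ [1.23, 9.88]
- Prediction point: x = 18.57 is 8.69 units above the observed range → this is EXTRAPOLATION, not interpolation

Why that matters here:
- The linear relationship may not hold outside the observed range
- There are no observations near this x to validate the fitted line there

The R² = 0.9712 only validates the fit within [1.23, 9.88]; treat ŷ = 64.4331 with caution.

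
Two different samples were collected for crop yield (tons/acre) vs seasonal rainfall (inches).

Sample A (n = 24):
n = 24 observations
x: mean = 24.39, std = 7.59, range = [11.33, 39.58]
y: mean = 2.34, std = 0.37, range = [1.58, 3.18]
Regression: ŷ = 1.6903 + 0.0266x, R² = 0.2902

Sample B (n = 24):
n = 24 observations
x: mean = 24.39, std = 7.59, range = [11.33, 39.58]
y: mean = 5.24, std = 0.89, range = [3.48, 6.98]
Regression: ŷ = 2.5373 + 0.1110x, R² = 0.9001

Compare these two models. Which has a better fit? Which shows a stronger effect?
Model B has the better fit (R² = 0.9001 vs 0.2902). Model B shows the stronger effect (|β₁| = 0.1110 vs 0.0266).

Model Comparison:

Which explains more variance? (R²)
- Model A: R² = 0.2902 → 29.02% of variance in crop yield explained
- Model B: R² = 0.9001 → 90.01% of variance in crop yield explained
- 0.9001 > 0.2902 → Model B has the better fit

Which has the larger per-inch effect? (|β₁|)
- Model A: β₁ = 0.0266 → predicted crop yield rises 0.0266 tons/acre per additional inch of rainfall
- Model B: β₁ = 0.1110 → predicted crop yield rises 0.1110 tons/acre per additional inch of rainfall
- |0.0266| < |0.1110| → Model B shows the stronger marginal effect

Notes:
- A steeper slope doesn't make a better model if the scatter around the line is large.
- A better fit (higher R²) doesn't necessarily mean a more important relationship.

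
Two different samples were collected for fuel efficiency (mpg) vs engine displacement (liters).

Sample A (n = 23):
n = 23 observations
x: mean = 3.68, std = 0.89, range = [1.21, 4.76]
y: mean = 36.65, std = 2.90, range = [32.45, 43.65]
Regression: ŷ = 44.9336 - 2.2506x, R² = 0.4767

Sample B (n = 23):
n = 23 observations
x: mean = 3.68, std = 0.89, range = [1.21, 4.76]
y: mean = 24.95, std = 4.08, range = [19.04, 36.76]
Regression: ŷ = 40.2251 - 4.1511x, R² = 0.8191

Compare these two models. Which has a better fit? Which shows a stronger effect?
Model B has the better fit (R² = 0.8191 vs 0.4767). Model B shows the stronger effect (|β₁| = 4.1511 vs 2.2506).

Model Comparison:

Which explains more variance? (R²)
- Model A: R² = 0.4767 → 47.67% of variance in fuel efficiency explained
- Model B: R² = 0.8191 → 81.91% of variance in fuel efficiency explained
- 0.8191 > 0.4767 → Model B has the better fit

Strength of effect — compare |β₁|:
- Model A: β₁ = -2.2506 → predicted fuel efficiency falls 2.2506 mpg per additional liter of engine displacement
- Model B: β₁ = -4.1511 → predicted fuel efficiency falls 4.1511 mpg per additional liter of engine displacement
- |-2.2506| < |-4.1511| → Model B shows the stronger marginal effect

Note: A steeper slope doesn't make a better model if the scatter around the line is large.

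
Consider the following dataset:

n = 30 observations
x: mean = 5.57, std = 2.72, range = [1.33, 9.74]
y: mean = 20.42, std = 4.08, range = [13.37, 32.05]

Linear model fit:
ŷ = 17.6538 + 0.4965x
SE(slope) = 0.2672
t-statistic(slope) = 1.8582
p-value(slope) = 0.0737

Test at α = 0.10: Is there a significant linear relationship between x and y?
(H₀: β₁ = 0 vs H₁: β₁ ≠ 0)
p-value = 0.0737 < α = 0.10, so we reject H₀. The relationship is significant.

Hypothesis test for the slope coefficient:

H₀: β₁ = 0 (no linear relationship)
H₁: β₁ ≠ 0 (linear relationship exists)

Test statistic: t = β̂₁ / SE(β̂₁) = 0.4965 / 0.2672 = 1.8582

With df = 28, the two-sided p-value for |t| = 1.8582 is 0.0737.

Decision rule: reject H₀ if p-value < α.
p-value = 0.0737 < α = 0.10 → reject H₀.

There is sufficient evidence at the 10% significance level to conclude that a linear relationship exists between x and y.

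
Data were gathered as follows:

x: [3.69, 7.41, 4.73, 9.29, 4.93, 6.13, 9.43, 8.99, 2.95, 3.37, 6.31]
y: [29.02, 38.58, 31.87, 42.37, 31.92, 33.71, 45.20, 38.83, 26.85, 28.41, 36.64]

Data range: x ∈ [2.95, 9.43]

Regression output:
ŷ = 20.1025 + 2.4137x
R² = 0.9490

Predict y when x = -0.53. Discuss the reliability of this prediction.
ŷ = 18.8232, but this is extrapolation (below the data range [2.95, 9.43]) and may be unreliable.

Prediction calculation:
ŷ = 20.1025 + 2.4137 × (-0.53)
ŷ = 18.8232

Reliability:
- Data range: x ∈ [2.95, 9.43]
- Prediction point: x = -0.53 is 3.48 units below the observed range → this is EXTRAPOLATION, not interpolation

Why that matters here:
- R² describes fit only over the sampled x values; it says nothing about behaviour beyond them
- The linear relationship may not hold outside the observed range

Report the number if required, but flag clearly that it is an extrapolation.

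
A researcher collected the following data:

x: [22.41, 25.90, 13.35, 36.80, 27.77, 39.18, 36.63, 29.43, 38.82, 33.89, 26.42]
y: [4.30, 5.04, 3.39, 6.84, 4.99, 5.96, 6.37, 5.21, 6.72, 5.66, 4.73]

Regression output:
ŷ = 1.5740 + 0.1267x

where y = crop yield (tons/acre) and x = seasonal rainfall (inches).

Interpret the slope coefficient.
On average, crop yield is about 0.1267 tons/acre higher for every extra inch of rainfall.

β₁ = 0.1267 is the change in predicted crop yield (tons/acre) per additional inch of rainfall.

Interpretation:
- Rainfall up by 1 inch → predicted crop yield increases by 0.1267 tons/acre
- The effect is assumed constant over the observed range of x (linearity)

(β₀ = 1.5740 is the fitted value at x = 0 and is not part of the slope interpretation.)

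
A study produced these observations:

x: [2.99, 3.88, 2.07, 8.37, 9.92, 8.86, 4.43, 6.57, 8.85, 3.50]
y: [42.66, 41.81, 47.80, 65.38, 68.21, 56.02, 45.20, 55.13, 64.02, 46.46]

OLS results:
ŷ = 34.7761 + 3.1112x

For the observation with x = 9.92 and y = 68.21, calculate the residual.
Residual = 2.5708

The residual is the difference between the actual value and the predicted value:

Residual = y - ŷ

Step 1: Calculate predicted value
ŷ = 34.7761 + 3.1112 × 9.92
ŷ = 65.6392

Step 2: Calculate residual
Residual = 68.21 - 65.6392
Residual = 2.5708

The residual is positive, so the observed y = 68.21 sits above the regression line (the line underestimates it by 2.5708).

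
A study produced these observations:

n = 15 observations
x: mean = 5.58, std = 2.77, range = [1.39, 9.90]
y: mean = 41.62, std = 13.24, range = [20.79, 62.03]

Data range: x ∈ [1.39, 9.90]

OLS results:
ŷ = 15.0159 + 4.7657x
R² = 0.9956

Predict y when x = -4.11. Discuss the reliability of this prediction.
The equation gives ŷ = -4.5711; however x = -4.11 is 5.50 units below the observed range, so this extrapolated value should not be trusted.

Prediction calculation:
ŷ = 15.0159 + 4.7657 × (-4.11)
ŷ = -4.5711

Reliability:
- Data range: x ∈ [1.39, 9.90]
- Prediction point: x = -4.11 is 5.50 units below the observed range → this is EXTRAPOLATION, not interpolation

Why that matters here:
- The standard error of prediction grows with (x − x̄)², and x = -4.11 is far from x̄ = 5.58
- There are no observations near this x to validate the fitted line there
- Real relationships often flatten, saturate, or turn nonlinear at extremes

A defensible statement: 'if the linear trend continued to x = -4.11, y would be about -4.5711' — the premise is untested.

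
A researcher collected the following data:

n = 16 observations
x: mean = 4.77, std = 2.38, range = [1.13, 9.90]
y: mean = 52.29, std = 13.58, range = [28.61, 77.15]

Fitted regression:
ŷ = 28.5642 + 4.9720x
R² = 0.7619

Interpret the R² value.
About 76.19% of the variability in y is accounted for by the regression on x (R² = 0.7619) — a strong linear fit.

R² = 1 − SS_res/SS_tot compares the residual scatter to the total scatter of y about its mean.

Here R² = 0.7619:
- Explained: 76.19% of the variation in y
- Unexplained (residual): 100% − 76.19% = 23.81%
- Rule of thumb (below 0.3 weak; 0.3 to below 0.7 moderate; 0.7 and above strong) → strong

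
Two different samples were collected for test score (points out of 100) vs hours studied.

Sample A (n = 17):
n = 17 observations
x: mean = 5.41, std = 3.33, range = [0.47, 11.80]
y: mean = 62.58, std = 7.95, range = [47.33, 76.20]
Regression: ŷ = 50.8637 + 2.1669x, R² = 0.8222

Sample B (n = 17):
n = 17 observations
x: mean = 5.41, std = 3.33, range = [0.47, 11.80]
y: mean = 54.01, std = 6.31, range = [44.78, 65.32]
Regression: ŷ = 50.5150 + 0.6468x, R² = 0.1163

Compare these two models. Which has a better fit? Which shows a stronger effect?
Model A has the better fit (R² = 0.8222 vs 0.1163). Model A shows the stronger effect (|β₁| = 2.1669 vs 0.6468).

Model Comparison:

Goodness of fit (R²):
- Model A: R² = 0.8222 → 82.22% of variance in test score explained
- Model B: R² = 0.1163 → 11.63% of variance in test score explained
- 0.8222 > 0.1163 → Model A has the better fit

Effect size (slope magnitude):
- Model A: β₁ = 2.1669 → predicted test score rises 2.1669 points per additional hour of study time
- Model B: β₁ = 0.6468 → predicted test score rises 0.6468 points per additional hour of study time
- |2.1669| > |0.6468| → Model A shows the stronger marginal effect

Notes:
- A steeper slope doesn't make a better model if the scatter around the line is large.
- R² measures how tightly points cluster around the line; β₁ measures how steep the line is — they answer different questions.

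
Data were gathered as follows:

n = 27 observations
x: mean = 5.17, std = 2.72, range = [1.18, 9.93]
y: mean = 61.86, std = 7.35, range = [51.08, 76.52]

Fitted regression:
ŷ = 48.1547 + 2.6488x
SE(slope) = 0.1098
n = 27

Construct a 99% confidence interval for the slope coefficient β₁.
The 99% CI for β₁ is (2.3427, 2.9549)

Confidence interval for the slope:

The 99% CI for β₁ is: β̂₁ ± t*(α/2, n-2) × SE(β̂₁)

Step 1: Find critical t-value
- Confidence level = 0.99
- Degrees of freedom = n - 2 = 27 - 2 = 25
- t*(α/2, 25) = 2.7874

Step 2: Calculate margin of error
Margin = 2.7874 × 0.1098 = 0.3061

Step 3: Construct interval
CI = 2.6488 ± 0.3061
CI = (2.3427, 2.9549)

Interpretation: intervals built this way capture the true β₁ in 99% of repeated samples; here the plausible range for the per-unit effect of x on y is 2.3427 to 2.9549.
Since 0 is outside the interval, a two-sided test at α = 0.01 would reject H₀: β₁ = 0.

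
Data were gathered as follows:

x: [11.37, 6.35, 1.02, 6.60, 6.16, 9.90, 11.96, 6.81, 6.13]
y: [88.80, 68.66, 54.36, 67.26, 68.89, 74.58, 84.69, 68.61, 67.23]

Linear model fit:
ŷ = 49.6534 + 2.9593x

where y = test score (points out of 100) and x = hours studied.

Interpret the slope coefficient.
On average, test score is about 2.9593 points higher for every extra hour of study time.

The slope coefficient β₁ = 2.9593 represents the marginal effect of study time on test score.

Interpretation:
- Study time up by 1 hour → predicted test score increases by 2.9593 points
- The effect is assumed constant over the observed range of x (linearity)
- The sign (+) gives the direction; the magnitude 2.9593 gives the size of the effect per hour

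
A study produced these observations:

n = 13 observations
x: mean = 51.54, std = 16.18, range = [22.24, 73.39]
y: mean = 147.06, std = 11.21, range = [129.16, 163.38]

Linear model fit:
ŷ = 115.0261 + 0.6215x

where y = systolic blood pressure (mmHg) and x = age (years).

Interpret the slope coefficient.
On average, blood pressure is about 0.6215 mmHg higher for every extra year of age.

The slope β₁ = 0.6215 gives the rate at which the fitted blood pressure changes with age.

Interpretation:
- Age up by 1 year → predicted blood pressure increases by 0.6215 mmHg
- The effect is assumed constant over the observed range of x (linearity)

The intercept β₀ = 115.0261 is the predicted blood pressure when age = 0; since the smallest observed x is 22.24, this is an extrapolation and mainly anchors the line.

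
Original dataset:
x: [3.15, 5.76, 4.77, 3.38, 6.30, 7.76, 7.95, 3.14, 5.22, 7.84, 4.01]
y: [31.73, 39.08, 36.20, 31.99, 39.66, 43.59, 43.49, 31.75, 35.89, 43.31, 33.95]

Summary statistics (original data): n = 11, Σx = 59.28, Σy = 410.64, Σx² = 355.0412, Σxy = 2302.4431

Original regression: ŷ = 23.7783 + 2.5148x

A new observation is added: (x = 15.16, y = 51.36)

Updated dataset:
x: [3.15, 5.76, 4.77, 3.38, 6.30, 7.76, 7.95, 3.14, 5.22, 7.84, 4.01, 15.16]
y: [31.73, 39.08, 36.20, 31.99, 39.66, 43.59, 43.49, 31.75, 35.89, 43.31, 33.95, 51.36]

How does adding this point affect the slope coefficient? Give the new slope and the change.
New slope β₁ = 1.7477 versus 2.5148 before: a change of -0.7671 (-30.5%).

x = 15.16 lies well outside the original x-range [3.14, 7.95] (x̄ ≈ 5.39), so this observation has high leverage and can move the slope substantially.

Step 1: Update the sums with the new point (n goes from 11 to 12)
Σx  = 59.28 + 15.16 = 74.44
Σy  = 410.64 + 51.36 = 462.00
Σx² = 355.0412 + 15.16² = 355.0412 + 229.8256 = 584.8668
Σxy = 2302.4431 + 15.16×51.36 = 2302.4431 + 778.6176 = 3081.0607

Step 2: Recompute the slope with b₁ = (nΣxy − ΣxΣy) / (nΣx² − (Σx)²)
Numerator   = 12×3081.0607 − 74.44×462.00 = 36972.7284 − 34391.2800 = 2581.4484
Denominator = 12×584.8668 − 74.44² = 7018.4016 − 5541.3136 = 1477.0880
b₁(new) = 2581.4484 / 1477.0880 = 1.7477

(Same formula on the original sums: (11×2302.4431 − 59.28×410.64) / (11×355.0412 − 59.28²) = 984.1349 / 391.3348 = 2.5148, matching the given fit.)

Step 3: Change in slope
Δβ₁ = 1.7477 − 2.5148 = -0.7671
Relative change = -0.7671 / 2.5148 × 100% = -30.5%
→ the slope decreases when the point is added.

A high-leverage point only changes the slope if it is off the original line; here y = 51.36 is below the original trend, so the slope decreases.
In practice: refit with and without it and report both if conclusions differ.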